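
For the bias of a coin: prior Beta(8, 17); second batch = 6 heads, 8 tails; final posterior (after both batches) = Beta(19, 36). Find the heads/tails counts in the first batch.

5 heads and 11 tails

Because Beta–binomial updating is additive in the counts, the combined data contributed (α_post−α_prior, β_post−β_prior) successes and failures.
Total across both batches: 19−8=11 heads, 36−17=19 tails.
Subtract the second batch: 11−6=5 heads and 19−8=11 tails.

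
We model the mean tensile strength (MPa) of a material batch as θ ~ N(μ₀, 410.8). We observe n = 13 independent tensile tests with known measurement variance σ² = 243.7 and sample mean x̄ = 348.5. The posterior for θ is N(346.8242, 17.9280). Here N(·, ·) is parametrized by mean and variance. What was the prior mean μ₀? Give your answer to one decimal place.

μ₀ = 310.1

The posterior mean is a precision-weighted average: μ_n = (τ₀μ₀ + τ_data·x̄)/(τ₀+τ_data), with τ₀=1/σ₀² and τ_data=n/σ².
Here τ₀ = 1/410.8 = 0.002434 and τ_data = 13/243.7 = 0.053344, so τ_n = 0.055778.
Rearranging for μ₀: μ₀ = (μ_n·τ_n − τ_data·x̄)/τ₀ = (346.8242·0.055778 − 0.053344·348.5) / 0.002434 = 0.754776/0.002434 ≈ 310.1.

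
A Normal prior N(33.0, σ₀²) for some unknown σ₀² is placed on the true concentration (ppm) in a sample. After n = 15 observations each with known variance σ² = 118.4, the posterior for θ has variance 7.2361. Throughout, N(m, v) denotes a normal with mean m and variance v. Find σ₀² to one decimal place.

σ₀² = 86.9

For the Normal–Normal model with known σ², precisions add: τ_n = τ₀ + n/σ².
So 1/σ₀² = 1/7.2361 − 15/118.4 = 0.138196 − 0.126689 = 0.011507.
Hence σ₀² = 1/0.011507 ≈ 86.9.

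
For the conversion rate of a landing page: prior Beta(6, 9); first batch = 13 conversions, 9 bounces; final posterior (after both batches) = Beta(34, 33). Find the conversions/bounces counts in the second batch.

15 conversions and 15 bounces

Because Beta–binomial updating is additive in the counts, the combined data contributed (α_post−α_prior, β_post−β_prior) successes and failures.
Total across both batches: 34−6=28 conversions, 33−9=24 bounces.
Subtract the first batch: 28−13=15 conversions and 24−9=15 bounces.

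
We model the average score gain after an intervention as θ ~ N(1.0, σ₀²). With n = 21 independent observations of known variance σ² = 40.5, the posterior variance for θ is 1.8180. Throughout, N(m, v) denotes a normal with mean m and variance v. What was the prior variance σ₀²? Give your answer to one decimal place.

σ₀² = 31.7

For the Normal–Normal model with known σ², precisions add: τ_n = τ₀ + n/σ².
So 1/σ₀² = 1/1.8180 − 21/40.5 = 0.550055 − 0.518519 = 0.031536.
Hence σ₀² = 1/0.031536 ≈ 31.7.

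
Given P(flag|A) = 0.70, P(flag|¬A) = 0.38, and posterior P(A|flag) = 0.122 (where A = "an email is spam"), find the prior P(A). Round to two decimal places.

In odds form, posterior odds = prior odds × likelihood ratio, so prior odds = posterior odds ÷ LR.
Posterior odds = 0.122/(1−0.122) = 0.1390. LR = 0.70/0.38 = 1.8421.
Prior odds = 0.1390/1.8421 = 0.0755, so P(A) = 0.0755/(1+0.0755) ≈ 0.07.

P(A) = 0.07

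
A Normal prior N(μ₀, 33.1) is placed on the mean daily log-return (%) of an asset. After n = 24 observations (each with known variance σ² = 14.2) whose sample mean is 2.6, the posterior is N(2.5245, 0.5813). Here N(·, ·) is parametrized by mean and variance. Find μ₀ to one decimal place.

The posterior mean is a precision-weighted average: μ_n = (τ₀μ₀ + τ_data·x̄)/(τ₀+τ_data), with τ₀=1/σ₀² and τ_data=n/σ².
Here τ₀ = 1/33.1 = 0.030211 and τ_data = 24/14.2 = 1.690141, so τ_n = 1.720352.
Rearranging for μ₀: μ₀ = (μ_n·τ_n − τ_data·x̄)/τ₀ = (2.5245·1.720352 − 1.690141·2.6) / 0.030211 = -0.051338/0.030211 ≈ -1.7.

μ₀ = -1.7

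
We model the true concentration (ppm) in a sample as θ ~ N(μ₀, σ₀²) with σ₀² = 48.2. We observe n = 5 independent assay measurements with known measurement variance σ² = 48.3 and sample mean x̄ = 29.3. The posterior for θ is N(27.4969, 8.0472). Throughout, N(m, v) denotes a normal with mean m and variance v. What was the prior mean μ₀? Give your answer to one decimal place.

μ₀ = 18.5

With known observation variance, the Normal–Normal posterior has precision τ_n = τ₀ + n/σ² and mean μ_n = (τ₀μ₀ + (n/σ²)x̄)/τ_n.
Here τ₀ = 1/48.2 = 0.020747 and τ_data = 5/48.3 = 0.103520, so τ_n = 0.124267.
Rearranging for μ₀: μ₀ = (μ_n·τ_n − τ_data·x̄)/τ₀ = (27.4969·0.124267 − 0.103520·29.3) / 0.020747 = 0.383821/0.020747 ≈ 18.5.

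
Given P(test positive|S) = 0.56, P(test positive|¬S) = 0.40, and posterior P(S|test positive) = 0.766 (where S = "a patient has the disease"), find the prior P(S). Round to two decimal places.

In odds form, posterior odds = prior odds × likelihood ratio, so prior odds = posterior odds ÷ LR.
Posterior odds = 0.766/(1−0.766) = 3.2735. LR = 0.56/0.40 = 1.4000.
Prior odds = 3.2735/1.4000 = 2.3382, so P(S) = 2.3382/(1+2.3382) ≈ 0.70.

P(S) = 0.70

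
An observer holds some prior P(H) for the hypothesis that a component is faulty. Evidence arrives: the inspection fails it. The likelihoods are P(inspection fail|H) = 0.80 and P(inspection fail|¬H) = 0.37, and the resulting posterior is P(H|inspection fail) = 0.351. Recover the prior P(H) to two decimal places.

In odds form, posterior odds = prior odds × likelihood ratio, so prior odds = posterior odds ÷ LR.
Posterior odds = 0.351/(1−0.351) = 0.5408. LR = 0.80/0.37 = 2.1622.
Prior odds = 0.5408/2.1622 = 0.2501, so P(H) = 0.2501/(1+0.2501) ≈ 0.20.

P(H) = 0.20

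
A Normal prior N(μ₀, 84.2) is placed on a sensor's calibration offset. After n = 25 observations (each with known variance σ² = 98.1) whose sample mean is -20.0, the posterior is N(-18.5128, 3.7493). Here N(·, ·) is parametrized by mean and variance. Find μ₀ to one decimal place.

μ₀ = 13.4

With known observation variance, the Normal–Normal posterior has precision τ_n = τ₀ + n/σ² and mean μ_n = (τ₀μ₀ + (n/σ²)x̄)/τ_n.
Here τ₀ = 1/84.2 = 0.011876 and τ_data = 25/98.1 = 0.254842, so τ_n = 0.266718.
Rearranging for μ₀: μ₀ = (μ_n·τ_n − τ_data·x̄)/τ₀ = (-18.5128·0.266718 − 0.254842·-20.0) / 0.011876 = 0.159143/0.011876 ≈ 13.4.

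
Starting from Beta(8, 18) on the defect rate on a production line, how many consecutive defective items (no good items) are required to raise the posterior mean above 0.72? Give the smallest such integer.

After k defective items and 0 good items the posterior is Beta(8+k, 18), with mean (8+k)/(8+18+k).
Set (8+k)/(26+k) > 0.72 and solve: k > (0.72·26 − 8)/(1 − 0.72) = 38.286.
The smallest integer exceeding 38.286 is 39, and checking k=39: (47)/(65) = 0.7231 > 0.72.

k = 39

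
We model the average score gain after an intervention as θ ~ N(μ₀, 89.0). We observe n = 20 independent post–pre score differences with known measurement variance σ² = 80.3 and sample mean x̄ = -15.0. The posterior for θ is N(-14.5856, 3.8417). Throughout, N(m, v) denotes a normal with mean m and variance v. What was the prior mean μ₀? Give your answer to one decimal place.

μ₀ = -5.4

The posterior mean is a precision-weighted average: μ_n = (τ₀μ₀ + τ_data·x̄)/(τ₀+τ_data), with τ₀=1/σ₀² and τ_data=n/σ².
Here τ₀ = 1/89.0 = 0.011236 and τ_data = 20/80.3 = 0.249066, so τ_n = 0.260302.
Rearranging for μ₀: μ₀ = (μ_n·τ_n − τ_data·x̄)/τ₀ = (-14.5856·0.260302 − 0.249066·-15.0) / 0.011236 = -0.060671/0.011236 ≈ -5.4.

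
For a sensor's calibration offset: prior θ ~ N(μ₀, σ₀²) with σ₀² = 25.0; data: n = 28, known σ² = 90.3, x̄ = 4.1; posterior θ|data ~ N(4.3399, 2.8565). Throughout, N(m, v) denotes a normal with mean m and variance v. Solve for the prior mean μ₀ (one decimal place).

The posterior mean is a precision-weighted average: μ_n = (τ₀μ₀ + τ_data·x̄)/(τ₀+τ_data), with τ₀=1/σ₀² and τ_data=n/σ².
Here τ₀ = 1/25.0 = 0.040000 and τ_data = 28/90.3 = 0.310078, so τ_n = 0.350078.
Rearranging for μ₀: μ₀ = (μ_n·τ_n − τ_data·x̄)/τ₀ = (4.3399·0.350078 − 0.310078·4.1) / 0.040000 = 0.247984/0.040000 ≈ 6.2.

μ₀ = 6.2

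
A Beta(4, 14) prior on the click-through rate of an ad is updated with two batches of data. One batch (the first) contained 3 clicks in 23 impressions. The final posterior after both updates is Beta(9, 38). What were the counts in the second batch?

Because Beta–binomial updating is additive in the counts, the combined data contributed (α_post−α_prior, β_post−β_prior) successes and failures.
Total across both batches: 9−4=5 clicks, 38−14=24 non-clicks.
Subtract the first batch: 5−3=2 clicks and 24−20=4 non-clicks.

2 clicks and 4 non-clicks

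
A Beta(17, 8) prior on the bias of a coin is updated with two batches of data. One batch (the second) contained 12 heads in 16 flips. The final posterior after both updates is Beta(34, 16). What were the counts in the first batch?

Because Beta–binomial updating is additive in the counts, the combined data contributed (α_post−α_prior, β_post−β_prior) successes and failures.
Total across both batches: 34−17=17 heads, 16−8=8 tails.
Subtract the second batch: 17−12=5 heads and 8−4=4 tails.

5 heads and 4 tails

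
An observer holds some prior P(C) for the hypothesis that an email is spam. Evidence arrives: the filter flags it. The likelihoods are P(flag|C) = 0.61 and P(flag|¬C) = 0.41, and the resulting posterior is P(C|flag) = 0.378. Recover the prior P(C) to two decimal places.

Bayes' rule in odds form gives O(C|E) = O(C)·[P(E|C)/P(E|¬C)], hence O(C) = O(C|E)/LR.
Posterior odds = 0.378/(1−0.378) = 0.6077. LR = 0.61/0.41 = 1.4878.
Prior odds = 0.6077/1.4878 = 0.4085, so P(C) = 0.4085/(1+0.4085) ≈ 0.29.

P(C) = 0.29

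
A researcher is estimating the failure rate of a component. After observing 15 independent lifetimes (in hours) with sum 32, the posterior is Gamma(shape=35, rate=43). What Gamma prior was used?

For an exponential likelihood with a Gamma(α, β) prior on the rate, n observations with total T give posterior Gamma(α+n, β+T).
So α = 35 − 15 = 20 and β = 43 − 32 = 11.

Gamma(shape=20, rate=11)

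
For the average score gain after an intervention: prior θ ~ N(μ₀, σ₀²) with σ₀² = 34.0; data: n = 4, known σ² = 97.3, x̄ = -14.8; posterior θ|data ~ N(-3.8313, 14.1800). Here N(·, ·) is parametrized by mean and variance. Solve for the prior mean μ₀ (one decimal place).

With known observation variance, the Normal–Normal posterior has precision τ_n = τ₀ + n/σ² and mean μ_n = (τ₀μ₀ + (n/σ²)x̄)/τ_n.
Here τ₀ = 1/34.0 = 0.029412 and τ_data = 4/97.3 = 0.041110, so τ_n = 0.070522.
Rearranging for μ₀: μ₀ = (μ_n·τ_n − τ_data·x̄)/τ₀ = (-3.8313·0.070522 − 0.041110·-14.8) / 0.029412 = 0.338237/0.029412 ≈ 11.5.

μ₀ = 11.5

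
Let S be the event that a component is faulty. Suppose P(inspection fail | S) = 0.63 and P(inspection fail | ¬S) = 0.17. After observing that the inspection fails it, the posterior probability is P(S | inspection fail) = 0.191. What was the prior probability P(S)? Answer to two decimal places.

In odds form, posterior odds = prior odds × likelihood ratio, so prior odds = posterior odds ÷ LR.
Posterior odds = 0.191/(1−0.191) = 0.2361. LR = 0.63/0.17 = 3.7059.
Prior odds = 0.2361/3.7059 = 0.0637, so P(S) = 0.0637/(1+0.0637) ≈ 0.06.

P(S) = 0.06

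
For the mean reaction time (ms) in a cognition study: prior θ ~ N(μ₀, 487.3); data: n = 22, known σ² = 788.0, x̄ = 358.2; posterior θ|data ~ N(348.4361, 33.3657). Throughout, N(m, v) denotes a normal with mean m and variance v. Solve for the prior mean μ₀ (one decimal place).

μ₀ = 215.6

The posterior mean is a precision-weighted average: μ_n = (τ₀μ₀ + τ_data·x̄)/(τ₀+τ_data), with τ₀=1/σ₀² and τ_data=n/σ².
Here τ₀ = 1/487.3 = 0.002052 and τ_data = 22/788.0 = 0.027919, so τ_n = 0.029971.
Rearranging for μ₀: μ₀ = (μ_n·τ_n − τ_data·x̄)/τ₀ = (348.4361·0.029971 − 0.027919·358.2) / 0.002052 = 0.442393/0.002052 ≈ 215.6.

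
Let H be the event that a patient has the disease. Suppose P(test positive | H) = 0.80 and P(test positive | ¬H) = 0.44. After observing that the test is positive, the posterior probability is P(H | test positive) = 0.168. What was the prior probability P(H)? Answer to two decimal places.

In odds form, posterior odds = prior odds × likelihood ratio, so prior odds = posterior odds ÷ LR.
Posterior odds = 0.168/(1−0.168) = 0.2019. LR = 0.80/0.44 = 1.8182.
Prior odds = 0.2019/1.8182 = 0.1110, so P(H) = 0.1110/(1+0.1110) ≈ 0.10.

P(H) = 0.10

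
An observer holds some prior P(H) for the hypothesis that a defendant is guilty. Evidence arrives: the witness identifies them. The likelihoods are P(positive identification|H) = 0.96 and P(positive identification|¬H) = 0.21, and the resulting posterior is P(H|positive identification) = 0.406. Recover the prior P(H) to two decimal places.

P(H) = 0.13

Bayes' rule in odds form gives O(H|E) = O(H)·[P(E|H)/P(E|¬H)], hence O(H) = O(H|E)/LR.
Posterior odds = 0.406/(1−0.406) = 0.6835. LR = 0.96/0.21 = 4.5714.
Prior odds = 0.6835/4.5714 = 0.1495, so P(H) = 0.1495/(1+0.1495) ≈ 0.13.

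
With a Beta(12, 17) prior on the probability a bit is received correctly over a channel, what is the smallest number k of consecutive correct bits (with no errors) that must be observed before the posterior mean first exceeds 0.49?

k = 5

After k correct bits and 0 errors the posterior is Beta(12+k, 17), with mean (12+k)/(12+17+k).
Set (12+k)/(29+k) > 0.49 and solve: k > (0.49·29 − 12)/(1 − 0.49) = 4.333.
The smallest integer exceeding 4.333 is 5, and checking k=5: (17)/(34) = 0.5000 > 0.49.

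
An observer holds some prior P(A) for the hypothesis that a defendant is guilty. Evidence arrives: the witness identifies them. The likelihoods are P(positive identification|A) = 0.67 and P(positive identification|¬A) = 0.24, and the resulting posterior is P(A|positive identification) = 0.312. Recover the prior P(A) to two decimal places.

P(A) = 0.14

In odds form, posterior odds = prior odds × likelihood ratio, so prior odds = posterior odds ÷ LR.
Posterior odds = 0.312/(1−0.312) = 0.4535. LR = 0.67/0.24 = 2.7917.
Prior odds = 0.4535/2.7917 = 0.1624, so P(A) = 0.1624/(1+0.1624) ≈ 0.14.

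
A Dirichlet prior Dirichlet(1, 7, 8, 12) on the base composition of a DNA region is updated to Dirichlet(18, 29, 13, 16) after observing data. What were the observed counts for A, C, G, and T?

For a Dirichlet(α) prior with multinomial counts c, the posterior is Dirichlet(α + c) componentwise.
Counts are posterior − prior componentwise: 18−1=17, 29−7=22, 13−8=5, 16−12=4.

counts (17, 22, 5, 4)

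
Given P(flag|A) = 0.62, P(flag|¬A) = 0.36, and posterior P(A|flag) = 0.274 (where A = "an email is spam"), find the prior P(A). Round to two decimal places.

P(A) = 0.18

In odds form, posterior odds = prior odds × likelihood ratio, so prior odds = posterior odds ÷ LR.
Posterior odds = 0.274/(1−0.274) = 0.3774. LR = 0.62/0.36 = 1.7222.
Prior odds = 0.3774/1.7222 = 0.2191, so P(A) = 0.2191/(1+0.2191) ≈ 0.18.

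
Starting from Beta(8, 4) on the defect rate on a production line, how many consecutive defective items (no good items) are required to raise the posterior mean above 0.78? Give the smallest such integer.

k = 7

After k defective items and 0 good items the posterior is Beta(8+k, 4), with mean (8+k)/(8+4+k).
Set (8+k)/(12+k) > 0.78 and solve: k > (0.78·12 − 8)/(1 − 0.78) = 6.182.
The smallest integer exceeding 6.182 is 7, and checking k=7: (15)/(19) = 0.7895 > 0.78.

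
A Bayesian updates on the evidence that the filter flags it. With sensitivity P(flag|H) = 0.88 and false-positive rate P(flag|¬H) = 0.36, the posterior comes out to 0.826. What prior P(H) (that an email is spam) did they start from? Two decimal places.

P(H) = 0.66

In odds form, posterior odds = prior odds × likelihood ratio, so prior odds = posterior odds ÷ LR.
Posterior odds = 0.826/(1−0.826) = 4.7471. LR = 0.88/0.36 = 2.4444.
Prior odds = 4.7471/2.4444 = 1.9420, so P(H) = 1.9420/(1+1.9420) ≈ 0.66.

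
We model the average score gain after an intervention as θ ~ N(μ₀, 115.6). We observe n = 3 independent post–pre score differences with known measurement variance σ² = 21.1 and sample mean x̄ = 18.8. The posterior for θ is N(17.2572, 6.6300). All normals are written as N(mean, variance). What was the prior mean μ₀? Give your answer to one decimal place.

With known observation variance, the Normal–Normal posterior has precision τ_n = τ₀ + n/σ² and mean μ_n = (τ₀μ₀ + (n/σ²)x̄)/τ_n.
Here τ₀ = 1/115.6 = 0.008651 and τ_data = 3/21.1 = 0.142180, so τ_n = 0.150831.
Rearranging for μ₀: μ₀ = (μ_n·τ_n − τ_data·x̄)/τ₀ = (17.2572·0.150831 − 0.142180·18.8) / 0.008651 = -0.070063/0.008651 ≈ -8.1.

μ₀ = -8.1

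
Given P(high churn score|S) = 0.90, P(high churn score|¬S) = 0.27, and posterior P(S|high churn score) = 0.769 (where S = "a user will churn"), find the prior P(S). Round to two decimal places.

Bayes' rule in odds form gives O(S|E) = O(S)·[P(E|S)/P(E|¬S)], hence O(S) = O(S|E)/LR.
Posterior odds = 0.769/(1−0.769) = 3.3290. LR = 0.90/0.27 = 3.3333.
Prior odds = 3.3290/3.3333 = 0.9987, so P(S) = 0.9987/(1+0.9987) ≈ 0.50.

P(S) = 0.50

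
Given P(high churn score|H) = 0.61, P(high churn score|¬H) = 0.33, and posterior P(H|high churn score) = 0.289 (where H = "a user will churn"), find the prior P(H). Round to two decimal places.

In odds form, posterior odds = prior odds × likelihood ratio, so prior odds = posterior odds ÷ LR.
Posterior odds = 0.289/(1−0.289) = 0.4065. LR = 0.61/0.33 = 1.8485.
Prior odds = 0.4065/1.8485 = 0.2199, so P(H) = 0.2199/(1+0.2199) ≈ 0.18.

P(H) = 0.18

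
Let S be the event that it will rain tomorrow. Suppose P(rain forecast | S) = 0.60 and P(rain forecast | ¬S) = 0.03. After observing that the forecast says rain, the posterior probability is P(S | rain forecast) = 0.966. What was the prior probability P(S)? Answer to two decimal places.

Bayes' rule in odds form gives O(S|E) = O(S)·[P(E|S)/P(E|¬S)], hence O(S) = O(S|E)/LR.
Posterior odds = 0.966/(1−0.966) = 28.4118. LR = 0.60/0.03 = 20.0000.
Prior odds = 28.4118/20.0000 = 1.4206, so P(S) = 1.4206/(1+1.4206) ≈ 0.59.

P(S) = 0.59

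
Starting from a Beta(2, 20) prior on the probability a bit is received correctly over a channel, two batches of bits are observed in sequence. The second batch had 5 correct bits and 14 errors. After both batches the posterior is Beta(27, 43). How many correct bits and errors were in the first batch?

20 correct bits and 9 errors

Because Beta–binomial updating is additive in the counts, the combined data contributed (α_post−α_prior, β_post−β_prior) successes and failures.
Total across both batches: 27−2=25 correct bits, 43−20=23 errors.
Subtract the second batch: 25−5=20 correct bits and 23−14=9 errors.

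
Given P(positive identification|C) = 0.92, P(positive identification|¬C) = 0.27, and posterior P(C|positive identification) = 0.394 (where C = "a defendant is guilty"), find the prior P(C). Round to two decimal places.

Bayes' rule in odds form gives O(C|E) = O(C)·[P(E|C)/P(E|¬C)], hence O(C) = O(C|E)/LR.
Posterior odds = 0.394/(1−0.394) = 0.6502. LR = 0.92/0.27 = 3.4074.
Prior odds = 0.6502/3.4074 = 0.1908, so P(C) = 0.1908/(1+0.1908) ≈ 0.16.

P(C) = 0.16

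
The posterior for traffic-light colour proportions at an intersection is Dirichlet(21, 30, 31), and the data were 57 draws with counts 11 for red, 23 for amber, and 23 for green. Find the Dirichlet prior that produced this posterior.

For a Dirichlet(α) prior with multinomial counts c, the posterior is Dirichlet(α + c) componentwise.
Subtract each count from the matching posterior parameter: 21−11=10, 30−23=7, 31−23=8.

Dirichlet(10, 7, 8)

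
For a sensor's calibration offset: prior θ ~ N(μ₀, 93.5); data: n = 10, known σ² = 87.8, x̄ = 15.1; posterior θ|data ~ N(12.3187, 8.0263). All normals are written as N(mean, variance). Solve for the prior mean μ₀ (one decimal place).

μ₀ = -17.3

The posterior mean is a precision-weighted average: μ_n = (τ₀μ₀ + τ_data·x̄)/(τ₀+τ_data), with τ₀=1/σ₀² and τ_data=n/σ².
Here τ₀ = 1/93.5 = 0.010695 and τ_data = 10/87.8 = 0.113895, so τ_n = 0.124590.
Rearranging for μ₀: μ₀ = (μ_n·τ_n − τ_data·x̄)/τ₀ = (12.3187·0.124590 − 0.113895·15.1) / 0.010695 = -0.185028/0.010695 ≈ -17.3.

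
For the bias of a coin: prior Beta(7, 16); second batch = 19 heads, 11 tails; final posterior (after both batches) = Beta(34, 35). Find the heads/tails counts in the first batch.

Because Beta–binomial updating is additive in the counts, the combined data contributed (α_post−α_prior, β_post−β_prior) successes and failures.
Total across both batches: 34−7=27 heads, 35−16=19 tails.
Subtract the second batch: 27−19=8 heads and 19−11=8 tails.

8 heads and 8 tails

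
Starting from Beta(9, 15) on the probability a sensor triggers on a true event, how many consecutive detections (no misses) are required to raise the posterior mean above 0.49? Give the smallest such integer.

After k detections and 0 misses the posterior is Beta(9+k, 15), with mean (9+k)/(9+15+k).
Set (9+k)/(24+k) > 0.49 and solve: k > (0.49·24 − 9)/(1 − 0.49) = 5.412.
The smallest integer exceeding 5.412 is 6.

k = 6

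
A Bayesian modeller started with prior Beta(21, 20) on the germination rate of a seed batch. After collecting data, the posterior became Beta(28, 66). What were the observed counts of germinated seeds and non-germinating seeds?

Under Beta–binomial conjugacy the posterior parameters are (a+s, b+f).
Match parameters: s=28−21=7, f=66−20=46.

7 germinated seeds and 46 non-germinating seeds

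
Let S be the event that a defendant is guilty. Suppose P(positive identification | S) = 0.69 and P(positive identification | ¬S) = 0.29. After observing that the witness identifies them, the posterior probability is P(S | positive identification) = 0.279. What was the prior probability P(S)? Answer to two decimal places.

P(S) = 0.14

Bayes' rule in odds form gives O(S|E) = O(S)·[P(E|S)/P(E|¬S)], hence O(S) = O(S|E)/LR.
Posterior odds = 0.279/(1−0.279) = 0.3870. LR = 0.69/0.29 = 2.3793.
Prior odds = 0.3870/2.3793 = 0.1627, so P(S) = 0.1627/(1+0.1627) ≈ 0.14.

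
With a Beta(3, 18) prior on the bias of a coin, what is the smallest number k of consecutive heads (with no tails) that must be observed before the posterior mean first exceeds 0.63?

After k heads and 0 tails the posterior is Beta(3+k, 18), with mean (3+k)/(3+18+k).
Set (3+k)/(21+k) > 0.63 and solve: k > (0.63·21 − 3)/(1 − 0.63) = 27.649.
The smallest integer exceeding 27.649 is 28.

k = 28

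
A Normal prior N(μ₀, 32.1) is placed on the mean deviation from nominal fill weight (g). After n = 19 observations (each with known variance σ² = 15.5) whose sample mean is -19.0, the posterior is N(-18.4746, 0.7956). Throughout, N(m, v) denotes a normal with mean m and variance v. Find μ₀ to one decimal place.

With known observation variance, the Normal–Normal posterior has precision τ_n = τ₀ + n/σ² and mean μ_n = (τ₀μ₀ + (n/σ²)x̄)/τ_n.
Here τ₀ = 1/32.1 = 0.031153 and τ_data = 19/15.5 = 1.225806, so τ_n = 1.256959.
Rearranging for μ₀: μ₀ = (μ_n·τ_n − τ_data·x̄)/τ₀ = (-18.4746·1.256959 − 1.225806·-19.0) / 0.031153 = 0.068499/0.031153 ≈ 2.2.

μ₀ = 2.2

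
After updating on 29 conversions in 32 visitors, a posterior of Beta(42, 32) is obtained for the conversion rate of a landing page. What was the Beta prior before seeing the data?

Beta is conjugate to the binomial likelihood: posterior = Beta(a+s, b+f).
Subtract the data counts: 42−29=13, 32−3=29.

Beta(13, 29)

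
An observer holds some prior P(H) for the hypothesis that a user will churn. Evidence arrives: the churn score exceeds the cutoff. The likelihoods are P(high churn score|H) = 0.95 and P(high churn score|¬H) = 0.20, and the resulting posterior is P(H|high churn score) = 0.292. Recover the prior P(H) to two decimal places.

P(H) = 0.08

Bayes' rule in odds form gives O(H|E) = O(H)·[P(E|H)/P(E|¬H)], hence O(H) = O(H|E)/LR.
Posterior odds = 0.292/(1−0.292) = 0.4124. LR = 0.95/0.20 = 4.7500.
Prior odds = 0.4124/4.7500 = 0.0868, so P(H) = 0.0868/(1+0.0868) ≈ 0.08.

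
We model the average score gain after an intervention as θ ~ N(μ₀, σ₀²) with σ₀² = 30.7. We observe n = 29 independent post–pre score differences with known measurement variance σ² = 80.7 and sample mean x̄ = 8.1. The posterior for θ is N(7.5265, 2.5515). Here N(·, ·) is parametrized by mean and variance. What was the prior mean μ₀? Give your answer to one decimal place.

With known observation variance, the Normal–Normal posterior has precision τ_n = τ₀ + n/σ² and mean μ_n = (τ₀μ₀ + (n/σ²)x̄)/τ_n.
Here τ₀ = 1/30.7 = 0.032573 and τ_data = 29/80.7 = 0.359356, so τ_n = 0.391929.
Rearranging for μ₀: μ₀ = (μ_n·τ_n − τ_data·x̄)/τ₀ = (7.5265·0.391929 − 0.359356·8.1) / 0.032573 = 0.039070/0.032573 ≈ 1.2.

μ₀ = 1.2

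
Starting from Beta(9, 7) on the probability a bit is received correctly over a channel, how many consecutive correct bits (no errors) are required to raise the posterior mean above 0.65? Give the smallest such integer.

k = 5

After k correct bits and 0 errors the posterior is Beta(9+k, 7), with mean (9+k)/(9+7+k).
Set (9+k)/(16+k) > 0.65 and solve: k > (0.65·16 − 9)/(1 − 0.65) = 4.000.
The smallest integer exceeding 4.000 is 5, and checking k=5: (14)/(21) = 0.6667 > 0.65.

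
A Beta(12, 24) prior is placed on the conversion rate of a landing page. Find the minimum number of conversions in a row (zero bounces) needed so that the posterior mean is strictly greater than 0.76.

k = 65

After k conversions and 0 bounces the posterior is Beta(12+k, 24), with mean (12+k)/(12+24+k).
Set (12+k)/(36+k) > 0.76 and solve: k > (0.76·36 − 12)/(1 − 0.76) = 64.000.
The smallest integer exceeding 64.000 is 65, and checking k=65: (77)/(101) = 0.7624 > 0.76.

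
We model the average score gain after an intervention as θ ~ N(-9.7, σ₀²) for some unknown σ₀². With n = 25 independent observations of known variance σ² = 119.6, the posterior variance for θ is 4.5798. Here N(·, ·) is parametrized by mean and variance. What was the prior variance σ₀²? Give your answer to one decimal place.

For the Normal–Normal model with known σ², precisions add: τ_n = τ₀ + n/σ².
So 1/σ₀² = 1/4.5798 − 25/119.6 = 0.218350 − 0.209030 = 0.009320.
Hence σ₀² = 1/0.009320 ≈ 107.3.

σ₀² = 107.3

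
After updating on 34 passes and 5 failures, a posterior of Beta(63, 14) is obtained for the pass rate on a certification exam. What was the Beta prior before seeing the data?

Beta(29, 9)

Beta is conjugate to the binomial likelihood: posterior = Beta(a+s, b+f).
So a = 63 − 34 = 29 and b = 14 − 5 = 9.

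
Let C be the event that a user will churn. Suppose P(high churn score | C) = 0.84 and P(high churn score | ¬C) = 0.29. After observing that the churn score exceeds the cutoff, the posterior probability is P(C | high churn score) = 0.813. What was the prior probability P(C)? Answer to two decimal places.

Bayes' rule in odds form gives O(C|E) = O(C)·[P(E|C)/P(E|¬C)], hence O(C) = O(C|E)/LR.
Posterior odds = 0.813/(1−0.813) = 4.3476. LR = 0.84/0.29 = 2.8966.
Prior odds = 4.3476/2.8966 = 1.5009, so P(C) = 1.5009/(1+1.5009) ≈ 0.60.

P(C) = 0.60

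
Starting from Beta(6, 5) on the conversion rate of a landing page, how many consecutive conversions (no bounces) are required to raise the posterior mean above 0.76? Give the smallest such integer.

After k conversions and 0 bounces the posterior is Beta(6+k, 5), with mean (6+k)/(6+5+k).
Set (6+k)/(11+k) > 0.76 and solve: k > (0.76·11 − 6)/(1 − 0.76) = 9.833.
The smallest integer exceeding 9.833 is 10.

k = 10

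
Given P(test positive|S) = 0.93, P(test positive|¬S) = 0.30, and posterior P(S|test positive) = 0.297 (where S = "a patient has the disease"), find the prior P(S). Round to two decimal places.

In odds form, posterior odds = prior odds × likelihood ratio, so prior odds = posterior odds ÷ LR.
Posterior odds = 0.297/(1−0.297) = 0.4225. LR = 0.93/0.30 = 3.1000.
Prior odds = 0.4225/3.1000 = 0.1363, so P(S) = 0.1363/(1+0.1363) ≈ 0.12.

P(S) = 0.12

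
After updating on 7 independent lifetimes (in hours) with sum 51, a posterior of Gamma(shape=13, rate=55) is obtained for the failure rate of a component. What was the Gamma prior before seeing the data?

Gamma–exponential conjugacy: posterior shape = α + n, posterior rate = β + Σtᵢ.
So α = 13 − 7 = 6 and β = 55 − 51 = 4.

Gamma(shape=6, rate=4)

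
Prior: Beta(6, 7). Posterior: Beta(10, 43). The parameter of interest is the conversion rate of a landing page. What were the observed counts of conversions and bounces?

Under Beta–binomial conjugacy the posterior parameters are (a+s, b+f).
So s = 10 − 6 = 4 and f = 43 − 7 = 36.

4 conversions and 36 bounces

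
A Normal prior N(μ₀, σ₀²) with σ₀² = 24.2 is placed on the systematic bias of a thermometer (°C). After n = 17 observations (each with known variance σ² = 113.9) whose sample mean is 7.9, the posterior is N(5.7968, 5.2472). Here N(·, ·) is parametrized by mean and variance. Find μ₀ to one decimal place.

μ₀ = -1.8

The posterior mean is a precision-weighted average: μ_n = (τ₀μ₀ + τ_data·x̄)/(τ₀+τ_data), with τ₀=1/σ₀² and τ_data=n/σ².
Here τ₀ = 1/24.2 = 0.041322 and τ_data = 17/113.9 = 0.149254, so τ_n = 0.190576.
Rearranging for μ₀: μ₀ = (μ_n·τ_n − τ_data·x̄)/τ₀ = (5.7968·0.190576 − 0.149254·7.9) / 0.041322 = -0.074376/0.041322 ≈ -1.8.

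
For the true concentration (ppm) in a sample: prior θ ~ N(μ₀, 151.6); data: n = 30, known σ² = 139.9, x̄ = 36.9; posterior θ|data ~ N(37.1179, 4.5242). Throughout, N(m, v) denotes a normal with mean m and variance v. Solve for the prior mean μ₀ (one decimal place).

μ₀ = 44.2

The posterior mean is a precision-weighted average: μ_n = (τ₀μ₀ + τ_data·x̄)/(τ₀+τ_data), with τ₀=1/σ₀² and τ_data=n/σ².
Here τ₀ = 1/151.6 = 0.006596 and τ_data = 30/139.9 = 0.214439, so τ_n = 0.221035.
Rearranging for μ₀: μ₀ = (μ_n·τ_n − τ_data·x̄)/τ₀ = (37.1179·0.221035 − 0.214439·36.9) / 0.006596 = 0.291556/0.006596 ≈ 44.2.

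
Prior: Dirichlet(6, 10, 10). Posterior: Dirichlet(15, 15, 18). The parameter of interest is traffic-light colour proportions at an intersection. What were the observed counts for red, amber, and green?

counts (9, 5, 8)

For a Dirichlet(α) prior with multinomial counts c, the posterior is Dirichlet(α + c) componentwise.
Counts are posterior − prior componentwise: 15−6=9, 15−10=5, 18−10=8.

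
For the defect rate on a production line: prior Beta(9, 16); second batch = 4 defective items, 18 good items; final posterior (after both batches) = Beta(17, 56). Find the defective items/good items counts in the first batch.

4 defective items and 22 good items

Because Beta–binomial updating is additive in the counts, the combined data contributed (α_post−α_prior, β_post−β_prior) successes and failures.
Total across both batches: 17−9=8 defective items, 56−16=40 good items.
Subtract the second batch: 8−4=4 defective items and 40−18=22 good items.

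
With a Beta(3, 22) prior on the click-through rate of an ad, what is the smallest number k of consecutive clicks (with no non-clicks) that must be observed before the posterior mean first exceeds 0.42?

k = 13

After k clicks and 0 non-clicks the posterior is Beta(3+k, 22), with mean (3+k)/(3+22+k).
Set (3+k)/(25+k) > 0.42 and solve: k > (0.42·25 − 3)/(1 − 0.42) = 12.931.
The smallest integer exceeding 12.931 is 13.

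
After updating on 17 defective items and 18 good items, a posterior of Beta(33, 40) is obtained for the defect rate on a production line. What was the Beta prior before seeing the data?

Under Beta–binomial conjugacy the posterior parameters are (a+s, b+f).
So a = 33 − 17 = 16 and b = 40 − 18 = 22.

Beta(16, 22)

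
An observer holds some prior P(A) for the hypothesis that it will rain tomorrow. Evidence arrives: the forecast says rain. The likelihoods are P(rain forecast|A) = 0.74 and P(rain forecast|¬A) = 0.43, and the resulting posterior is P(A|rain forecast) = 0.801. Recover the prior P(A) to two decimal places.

Bayes' rule in odds form gives O(A|E) = O(A)·[P(E|A)/P(E|¬A)], hence O(A) = O(A|E)/LR.
Posterior odds = 0.801/(1−0.801) = 4.0251. LR = 0.74/0.43 = 1.7209.
Prior odds = 4.0251/1.7209 = 2.3390, so P(A) = 2.3390/(1+2.3390) ≈ 0.70.

P(A) = 0.70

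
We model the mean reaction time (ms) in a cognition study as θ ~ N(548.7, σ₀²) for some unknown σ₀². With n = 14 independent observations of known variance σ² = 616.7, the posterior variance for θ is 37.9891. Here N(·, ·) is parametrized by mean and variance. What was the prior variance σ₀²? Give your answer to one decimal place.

σ₀² = 276.1

For the Normal–Normal model with known σ², precisions add: τ_n = τ₀ + n/σ².
So 1/σ₀² = 1/37.9891 − 14/616.7 = 0.026323 − 0.022701 = 0.003622.
Hence σ₀² = 1/0.003622 ≈ 276.1.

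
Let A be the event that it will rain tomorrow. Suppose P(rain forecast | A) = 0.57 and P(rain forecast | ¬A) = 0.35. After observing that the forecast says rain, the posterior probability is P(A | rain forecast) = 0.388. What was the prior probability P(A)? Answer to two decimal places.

P(A) = 0.28

Bayes' rule in odds form gives O(A|E) = O(A)·[P(E|A)/P(E|¬A)], hence O(A) = O(A|E)/LR.
Posterior odds = 0.388/(1−0.388) = 0.6340. LR = 0.57/0.35 = 1.6286.
Prior odds = 0.6340/1.6286 = 0.3893, so P(A) = 0.3893/(1+0.3893) ≈ 0.28.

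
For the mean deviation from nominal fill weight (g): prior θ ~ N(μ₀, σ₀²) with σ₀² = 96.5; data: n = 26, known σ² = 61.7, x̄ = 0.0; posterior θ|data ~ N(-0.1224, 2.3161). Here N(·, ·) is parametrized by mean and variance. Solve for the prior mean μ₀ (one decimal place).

μ₀ = -5.1

The posterior mean is a precision-weighted average: μ_n = (τ₀μ₀ + τ_data·x̄)/(τ₀+τ_data), with τ₀=1/σ₀² and τ_data=n/σ².
Here τ₀ = 1/96.5 = 0.010363 and τ_data = 26/61.7 = 0.421394, so τ_n = 0.431757.
Rearranging for μ₀: μ₀ = (μ_n·τ_n − τ_data·x̄)/τ₀ = (-0.1224·0.431757 − 0.421394·0.0) / 0.010363 = -0.052847/0.010363 ≈ -5.1.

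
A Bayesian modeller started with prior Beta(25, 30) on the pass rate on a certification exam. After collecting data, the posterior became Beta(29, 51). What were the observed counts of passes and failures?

Under Beta–binomial conjugacy the posterior parameters are (a+s, b+f).
So s = 29 − 25 = 4 and f = 51 − 30 = 21.

4 passes and 21 failures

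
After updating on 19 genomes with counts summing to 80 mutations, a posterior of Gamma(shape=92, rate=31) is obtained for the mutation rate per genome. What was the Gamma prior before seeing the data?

Gamma(shape=12, rate=12)

A Gamma(α, β) prior (rate parametrization) on a Poisson rate with n observations summing to S gives posterior Gamma(α+S, β+n).
So α = 92 − 80 = 12 and β = 31 − 19 = 12.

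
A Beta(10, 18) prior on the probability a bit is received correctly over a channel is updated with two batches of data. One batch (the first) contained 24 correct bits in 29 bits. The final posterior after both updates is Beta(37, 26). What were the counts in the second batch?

3 correct bits and 3 errors

Because Beta–binomial updating is additive in the counts, the combined data contributed (α_post−α_prior, β_post−β_prior) successes and failures.
Total across both batches: 37−10=27 correct bits, 26−18=8 errors.
Subtract the first batch: 27−24=3 correct bits and 8−5=3 errors.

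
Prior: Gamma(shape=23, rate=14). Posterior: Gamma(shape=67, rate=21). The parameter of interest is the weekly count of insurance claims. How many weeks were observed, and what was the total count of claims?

Gamma–Poisson conjugacy: posterior shape = α + Σxᵢ, posterior rate = β + n.
Matching: Σxᵢ = 67 − 23 = 44 and n = 21 − 14 = 7.

n = 7 weeks with total 44 claims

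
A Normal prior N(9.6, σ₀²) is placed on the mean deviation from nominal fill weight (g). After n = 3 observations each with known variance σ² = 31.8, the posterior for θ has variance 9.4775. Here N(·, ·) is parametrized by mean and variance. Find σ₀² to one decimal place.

For the Normal–Normal model with known σ², precisions add: τ_n = τ₀ + n/σ².
So 1/σ₀² = 1/9.4775 − 3/31.8 = 0.105513 − 0.094340 = 0.011173.
Hence σ₀² = 1/0.011173 ≈ 89.5.

σ₀² = 89.5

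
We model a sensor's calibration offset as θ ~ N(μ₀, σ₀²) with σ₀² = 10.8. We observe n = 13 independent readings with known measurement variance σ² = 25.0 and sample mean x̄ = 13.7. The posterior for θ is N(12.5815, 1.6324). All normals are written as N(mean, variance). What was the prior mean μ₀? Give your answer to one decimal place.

μ₀ = 6.3

With known observation variance, the Normal–Normal posterior has precision τ_n = τ₀ + n/σ² and mean μ_n = (τ₀μ₀ + (n/σ²)x̄)/τ_n.
Here τ₀ = 1/10.8 = 0.092593 and τ_data = 13/25.0 = 0.520000, so τ_n = 0.612593.
Rearranging for μ₀: μ₀ = (μ_n·τ_n − τ_data·x̄)/τ₀ = (12.5815·0.612593 − 0.520000·13.7) / 0.092593 = 0.583339/0.092593 ≈ 6.3.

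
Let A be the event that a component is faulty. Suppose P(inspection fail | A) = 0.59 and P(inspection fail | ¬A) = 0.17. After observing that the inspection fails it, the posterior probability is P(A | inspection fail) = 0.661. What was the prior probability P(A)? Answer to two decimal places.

Bayes' rule in odds form gives O(A|E) = O(A)·[P(E|A)/P(E|¬A)], hence O(A) = O(A|E)/LR.
Posterior odds = 0.661/(1−0.661) = 1.9499. LR = 0.59/0.17 = 3.4706.
Prior odds = 1.9499/3.4706 = 0.5618, so P(A) = 0.5618/(1+0.5618) ≈ 0.36.

P(A) = 0.36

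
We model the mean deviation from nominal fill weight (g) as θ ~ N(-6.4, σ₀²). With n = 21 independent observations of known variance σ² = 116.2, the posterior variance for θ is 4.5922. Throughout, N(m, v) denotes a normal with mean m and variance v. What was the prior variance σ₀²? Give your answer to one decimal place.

σ₀² = 27.0

Posterior precision equals prior precision plus data precision: 1/σ_n² = 1/σ₀² + n/σ².
So 1/σ₀² = 1/4.5922 − 21/116.2 = 0.217761 − 0.180723 = 0.037038.
Hence σ₀² = 1/0.037038 ≈ 27.0.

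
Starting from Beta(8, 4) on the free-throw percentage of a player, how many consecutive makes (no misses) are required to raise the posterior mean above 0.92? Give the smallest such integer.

After k makes and 0 misses the posterior is Beta(8+k, 4), with mean (8+k)/(8+4+k).
Set (8+k)/(12+k) > 0.92 and solve: k > (0.92·12 − 8)/(1 − 0.92) = 38.000.
The smallest integer exceeding 38.000 is 39, and checking k=39: (47)/(51) = 0.9216 > 0.92.

k = 39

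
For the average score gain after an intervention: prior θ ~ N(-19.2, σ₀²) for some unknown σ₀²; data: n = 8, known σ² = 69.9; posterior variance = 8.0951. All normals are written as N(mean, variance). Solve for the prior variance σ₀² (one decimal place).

Posterior precision equals prior precision plus data precision: 1/σ_n² = 1/σ₀² + n/σ².
So 1/σ₀² = 1/8.0951 − 8/69.9 = 0.123532 − 0.114449 = 0.009083.
Hence σ₀² = 1/0.009083 ≈ 110.1.

σ₀² = 110.1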